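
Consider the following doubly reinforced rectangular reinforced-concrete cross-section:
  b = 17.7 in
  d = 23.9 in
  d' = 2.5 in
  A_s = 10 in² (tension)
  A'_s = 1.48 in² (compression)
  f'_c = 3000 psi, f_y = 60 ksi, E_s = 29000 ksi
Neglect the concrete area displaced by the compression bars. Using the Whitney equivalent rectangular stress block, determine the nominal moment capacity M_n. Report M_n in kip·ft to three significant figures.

Assume both steels yield.
a = (A_s − A'_s) f_y/(0.85 f'_c b) = (10 − 1.48) × 60/(0.85 × 3 × 17.7) = 11.326 in.
c = a/β₁ = 11.326/0.85 = 13.325 in; ε'_s = 0.003(c − d')/c = 0.0024 ≥ ε_y = 0.0021, so the compression steel yields.
M_n = (A_s − A'_s) f_y (d − a/2) + A'_s f_y (d − d') = 511.2 × (23.9 − 5.663) + 88.8 × (23.9 − 2.5) = 9322.8 + 1900.3 = 11223.1 kip·in = 11223.1/12 = 935.26 kip·ft.

M_n ≈ 935 kip·ft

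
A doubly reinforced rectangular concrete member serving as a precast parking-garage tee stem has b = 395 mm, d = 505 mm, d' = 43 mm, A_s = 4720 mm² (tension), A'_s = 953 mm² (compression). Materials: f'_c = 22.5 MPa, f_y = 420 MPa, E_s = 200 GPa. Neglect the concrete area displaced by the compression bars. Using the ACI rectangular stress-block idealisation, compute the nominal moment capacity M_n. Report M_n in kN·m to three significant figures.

M_n ≈ 818 kN·m

Assume both tension and compression steel yield.
Net tension couple steel: A_s − A'_s = 3767 mm².
a = (A_s − A'_s) f_y / (0.85 f'_c b) = 1582140/(0.85 × 22.5 × 395) = 209.43 mm.
c = a/β₁ = 209.43/0.85 = 246.39 mm; ε'_s = 0.003(c − d')/c = 0.0025 ≥ f_y/E_s = 0.0021, so compression steel does yield.
M_n = (A_s − A'_s) f_y (d − a/2) + A'_s f_y (d − d') = [1582140 × (505 − 104.715) + 400260 × (505 − 43)] × 10⁻⁶ = 633.31 + 184.92 = 818.23 kN·m.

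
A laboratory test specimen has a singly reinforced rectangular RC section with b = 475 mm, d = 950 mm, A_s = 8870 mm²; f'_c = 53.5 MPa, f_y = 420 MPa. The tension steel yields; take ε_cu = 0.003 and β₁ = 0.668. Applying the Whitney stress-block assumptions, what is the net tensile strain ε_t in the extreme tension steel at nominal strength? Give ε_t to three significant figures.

ε_t ≈ 0.00804

a = A_s f_y/(0.85 f'_c b) = 172.47 mm.
β₁ = 0.668, so c = a/β₁ = 172.47/0.668 = 258.19 mm.
From the linear strain diagram with ε_cu = 0.003: ε_t = 0.003 (d − c)/c = 0.003 × (950 − 258.19)/258.19 = 0.00804.
Since ε_t ≥ 0.005, the section is tension-controlled.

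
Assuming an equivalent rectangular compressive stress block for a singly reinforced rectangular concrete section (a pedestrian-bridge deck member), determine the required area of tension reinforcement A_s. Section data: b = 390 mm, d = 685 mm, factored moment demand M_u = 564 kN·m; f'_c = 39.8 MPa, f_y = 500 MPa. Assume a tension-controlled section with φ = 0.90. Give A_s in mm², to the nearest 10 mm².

A_s ≈ 1930 mm²

M_n = M_u/φ = 564/0.90 = 626.667 kN·m.
With M_n = 0.85 f'_c a b (d − a/2), solve the quadratic for a:
a = d − √(d² − 2M_n/(0.85 f'_c b)) = 685 − √(685² − 2 × 626.667×10⁶/(0.85 × 39.8 × 390)) = 73.26 mm.
A_s = 0.85 f'_c a b / f_y = 0.85 × 39.8 × 73.26 × 390 / 500 = 1933.1 mm².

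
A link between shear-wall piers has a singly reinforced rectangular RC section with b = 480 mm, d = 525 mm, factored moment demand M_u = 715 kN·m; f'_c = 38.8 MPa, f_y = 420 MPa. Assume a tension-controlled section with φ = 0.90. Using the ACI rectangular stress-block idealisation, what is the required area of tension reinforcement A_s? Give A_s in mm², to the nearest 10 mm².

M_n = M_u/φ = 715/0.90 = 794.444 kN·m.
With M_n = 0.85 f'_c a b (d − a/2), solve the quadratic for a:
a = d − √(d² − 2M_n/(0.85 f'_c b)) = 525 − √(525² − 2 × 794.444×10⁶/(0.85 × 38.8 × 480)) = 106.36 mm.
A_s = 0.85 f'_c a b / f_y = 0.85 × 38.8 × 106.36 × 480 / 420 = 4008.9 mm².

A_s ≈ 4010 mm²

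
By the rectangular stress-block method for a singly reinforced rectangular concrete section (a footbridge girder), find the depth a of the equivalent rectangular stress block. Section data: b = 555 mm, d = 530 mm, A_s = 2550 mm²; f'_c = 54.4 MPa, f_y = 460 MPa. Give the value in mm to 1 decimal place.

T = A_s f_y = 2550 × 460 = 1173000 N = 1173 kN.
Setting C = 0.85 f'_c a b equal to T: a = 1173000/(0.85 × 54.4 × 555) = 45.7 mm.

a ≈ 45.7 mm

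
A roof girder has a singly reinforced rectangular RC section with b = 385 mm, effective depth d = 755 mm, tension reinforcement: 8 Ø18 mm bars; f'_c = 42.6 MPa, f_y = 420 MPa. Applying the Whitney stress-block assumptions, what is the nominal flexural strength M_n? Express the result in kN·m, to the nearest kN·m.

M_n ≈ 618 kN·m

A_s = 8 × 254 = 2032 mm².
T = A_s f_y = 2032 × 420 = 853440 N = 853.44 kN.
From C = T: a = T/(0.85 f'_c b) = 853440/(0.85 × 42.6 × 385) = 61.22 mm.
M_n = T(d − a/2) = 853.44 kN × (755 − 30.61) mm = 618.22 kN·m.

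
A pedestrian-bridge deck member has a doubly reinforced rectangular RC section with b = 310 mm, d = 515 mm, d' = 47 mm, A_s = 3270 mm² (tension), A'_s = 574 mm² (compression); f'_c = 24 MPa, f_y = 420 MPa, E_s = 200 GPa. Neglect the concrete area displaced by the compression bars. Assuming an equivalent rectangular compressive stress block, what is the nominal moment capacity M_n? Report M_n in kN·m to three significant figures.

M_n ≈ 595 kN·m

Assume both tension and compression steel yield.
Net tension couple steel: A_s − A'_s = 2696 mm².
a = (A_s − A'_s) f_y / (0.85 f'_c b) = 1132320/(0.85 × 24 × 310) = 179.05 mm.
c = a/β₁ = 179.05/0.85 = 210.65 mm; ε'_s = 0.003(c − d')/c = 0.0023 ≥ f_y/E_s = 0.0021, so compression steel does yield.
M_n = (A_s − A'_s) f_y (d − a/2) + A'_s f_y (d − d') = [1132320 × (515 − 89.525) + 241080 × (515 − 47)] × 10⁻⁶ = 481.77 + 112.83 = 594.60 kN·m.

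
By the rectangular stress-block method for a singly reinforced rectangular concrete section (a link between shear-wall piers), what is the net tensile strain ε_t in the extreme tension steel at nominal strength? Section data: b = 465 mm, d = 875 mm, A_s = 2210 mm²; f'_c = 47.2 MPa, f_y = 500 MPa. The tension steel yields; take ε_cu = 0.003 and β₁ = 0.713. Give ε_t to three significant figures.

ε_t ≈ 0.0286

a = A_s f_y/(0.85 f'_c b) = 59.23 mm.
β₁ = 0.713, so c = a/β₁ = 59.23/0.713 = 83.07 mm.
From the linear strain diagram with ε_cu = 0.003: ε_t = 0.003 (d − c)/c = 0.003 × (875 − 83.07)/83.07 = 0.0286.
Since ε_t ≥ 0.005, the section is tension-controlled.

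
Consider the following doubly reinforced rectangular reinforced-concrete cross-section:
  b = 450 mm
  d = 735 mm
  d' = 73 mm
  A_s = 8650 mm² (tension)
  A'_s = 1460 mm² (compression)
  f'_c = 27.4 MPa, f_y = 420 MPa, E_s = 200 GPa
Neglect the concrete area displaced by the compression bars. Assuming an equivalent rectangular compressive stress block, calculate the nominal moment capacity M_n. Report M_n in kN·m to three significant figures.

M_n ≈ 2190 kN·m

Assume both tension and compression steel yield.
Net tension couple steel: A_s − A'_s = 7190 mm².
a = (A_s − A'_s) f_y / (0.85 f'_c b) = 3019800/(0.85 × 27.4 × 450) = 288.14 mm.
c = a/β₁ = 288.14/0.85 = 338.99 mm; ε'_s = 0.003(c − d')/c = 0.0024 ≥ f_y/E_s = 0.0021, so compression steel does yield.
M_n = (A_s − A'_s) f_y (d − a/2) + A'_s f_y (d − d') = [3019800 × (735 − 144.07) + 613200 × (735 − 73)] × 10⁻⁶ = 1784.49 + 405.94 = 2190.43 kN·m.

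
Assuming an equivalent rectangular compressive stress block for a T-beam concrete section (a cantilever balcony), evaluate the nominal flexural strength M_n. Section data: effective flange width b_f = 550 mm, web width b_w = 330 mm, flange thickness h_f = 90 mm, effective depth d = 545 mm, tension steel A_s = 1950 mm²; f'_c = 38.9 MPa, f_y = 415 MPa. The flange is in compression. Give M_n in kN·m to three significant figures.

Tension: T = A_s f_y = 1950 × 415 = 809250 N.
Try a within the flange: a = T/(0.85 f'_c b_f) = 809250/(0.85 × 38.9 × 550) = 44.50 mm.
Since a = 44.50 ≤ h_f = 90 mm, the stress block lies entirely in the flange; analyse as a rectangular beam of width b_f.
M_n = T(d − a/2) = 809250 × (545 − 22.25) = 423.04 × 10⁶ N·mm.
M_n = 423.04 kN·m.

M_n ≈ 423 kN·m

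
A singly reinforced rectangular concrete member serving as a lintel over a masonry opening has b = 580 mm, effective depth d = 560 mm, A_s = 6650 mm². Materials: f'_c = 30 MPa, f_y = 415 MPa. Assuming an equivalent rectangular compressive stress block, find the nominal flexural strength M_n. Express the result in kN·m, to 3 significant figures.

T = A_s f_y = 6650 × 415 = 2759750 N = 2759.75 kN.
From C = T: a = T/(0.85 f'_c b) = 2759750/(0.85 × 30 × 580) = 186.60 mm.
M_n = T(d − a/2) = 2759.75 kN × (560 − 93.3) mm = 1287.98 kN·m.

M_n ≈ 1290 kN·m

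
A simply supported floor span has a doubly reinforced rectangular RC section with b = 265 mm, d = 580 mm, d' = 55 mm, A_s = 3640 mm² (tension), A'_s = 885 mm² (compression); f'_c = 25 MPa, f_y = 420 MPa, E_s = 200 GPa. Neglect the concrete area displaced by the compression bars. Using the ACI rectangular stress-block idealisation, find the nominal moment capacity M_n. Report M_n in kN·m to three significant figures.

Assume both tension and compression steel yield.
Net tension couple steel: A_s − A'_s = 2755 mm².
a = (A_s − A'_s) f_y / (0.85 f'_c b) = 1157100/(0.85 × 25 × 265) = 205.48 mm.
c = a/β₁ = 205.48/0.85 = 241.74 mm; ε'_s = 0.003(c − d')/c = 0.0023 ≥ f_y/E_s = 0.0021, so compression steel does yield.
M_n = (A_s − A'_s) f_y (d − a/2) + A'_s f_y (d − d') = [1157100 × (580 − 102.74) + 371700 × (580 − 55)] × 10⁻⁶ = 552.24 + 195.14 = 747.38 kN·m.

M_n ≈ 747 kN·m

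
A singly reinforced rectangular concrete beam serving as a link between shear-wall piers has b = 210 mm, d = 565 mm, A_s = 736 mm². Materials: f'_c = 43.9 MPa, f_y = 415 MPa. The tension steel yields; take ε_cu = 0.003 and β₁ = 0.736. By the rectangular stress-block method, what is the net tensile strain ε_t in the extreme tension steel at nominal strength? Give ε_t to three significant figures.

ε_t ≈ 0.0290

a = A_s f_y/(0.85 f'_c b) = 38.98 mm.
β₁ = 0.736, so c = a/β₁ = 38.98/0.736 = 52.96 mm.
From the linear strain diagram with ε_cu = 0.003: ε_t = 0.003 (d − c)/c = 0.003 × (565 − 52.96)/52.96 = 0.0290.
Since ε_t ≥ 0.005, the section is tension-controlled.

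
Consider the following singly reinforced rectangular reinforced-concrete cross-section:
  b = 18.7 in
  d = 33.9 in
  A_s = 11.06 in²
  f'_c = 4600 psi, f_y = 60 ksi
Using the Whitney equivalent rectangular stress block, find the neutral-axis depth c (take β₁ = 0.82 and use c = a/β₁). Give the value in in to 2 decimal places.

T = A_s f_y = 11.06 × 60 = 663.6 kips.
a = T/(0.85 f'_c b) = 663.6/(0.85 × 4.6 × 18.7) = 9.0759 in.
With β₁ = 0.82, c = a/β₁ = 9.0759/0.82 = 11.07 in.

c ≈ 11.07 in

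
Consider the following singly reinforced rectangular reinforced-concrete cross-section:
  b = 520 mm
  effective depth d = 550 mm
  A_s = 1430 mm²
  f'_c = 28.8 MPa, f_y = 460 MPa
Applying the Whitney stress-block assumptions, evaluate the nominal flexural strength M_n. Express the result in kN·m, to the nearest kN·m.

M_n ≈ 345 kN·m

T = A_s f_y = 1430 × 460 = 657800 N = 657.8 kN.
From C = T: a = T/(0.85 f'_c b) = 657800/(0.85 × 28.8 × 520) = 51.67 mm.
M_n = T(d − a/2) = 657.8 kN × (550 − 25.835) mm = 344.80 kN·m.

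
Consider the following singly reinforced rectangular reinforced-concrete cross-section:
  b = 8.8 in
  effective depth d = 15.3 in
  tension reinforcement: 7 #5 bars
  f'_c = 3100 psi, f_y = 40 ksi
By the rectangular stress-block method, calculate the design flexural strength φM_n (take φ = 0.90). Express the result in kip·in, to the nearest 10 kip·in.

A_s = 7 × 0.31 = 2.17 in².
T = A_s f_y = 2.17 × 40 = 86.8 kips.
a = T/(0.85 f'_c b) = 86.8/(0.85 × 3.1 × 8.8) = 3.743 in.
M_n = T(d − a/2) = 86.8 × (15.3 − 1.8715) = 1165.6 kip·in.
φM_n = 0.90 × 1165.6 = 1049.0 kip·in.

φM_n ≈ 1050 kip·in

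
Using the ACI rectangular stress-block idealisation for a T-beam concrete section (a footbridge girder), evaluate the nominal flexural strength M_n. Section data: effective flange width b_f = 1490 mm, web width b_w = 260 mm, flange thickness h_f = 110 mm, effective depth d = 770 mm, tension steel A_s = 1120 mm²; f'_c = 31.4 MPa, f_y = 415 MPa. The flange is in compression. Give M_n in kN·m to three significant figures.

Tension: T = A_s f_y = 1120 × 415 = 464800 N.
Try a within the flange: a = T/(0.85 f'_c b_f) = 464800/(0.85 × 31.4 × 1490) = 11.69 mm.
Since a = 11.69 ≤ h_f = 110 mm, the stress block lies entirely in the flange; analyse as a rectangular beam of width b_f.
M_n = T(d − a/2) = 464800 × (770 − 5.845) = 355.18 × 10⁶ N·mm.
M_n = 355.18 kN·m.

M_n ≈ 355 kN·m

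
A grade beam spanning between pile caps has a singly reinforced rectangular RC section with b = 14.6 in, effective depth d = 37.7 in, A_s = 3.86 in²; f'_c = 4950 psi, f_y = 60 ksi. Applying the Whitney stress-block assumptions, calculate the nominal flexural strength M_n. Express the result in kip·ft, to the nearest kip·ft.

T = A_s f_y = 3.86 × 60 = 231.6 kips.
a = T/(0.85 f'_c b) = 231.6/(0.85 × 4.95 × 14.6) = 3.770 in.
M_n = T(d − a/2) = 231.6 × (37.7 − 1.885) = 8294.8 kip·in = 8294.8/12 = 691.23 kip·ft.

M_n ≈ 691 kip·ft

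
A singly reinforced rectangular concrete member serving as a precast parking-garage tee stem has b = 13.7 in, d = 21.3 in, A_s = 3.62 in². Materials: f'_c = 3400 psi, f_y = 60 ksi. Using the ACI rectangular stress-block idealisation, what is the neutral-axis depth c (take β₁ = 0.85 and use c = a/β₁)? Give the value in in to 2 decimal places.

T = A_s f_y = 3.62 × 60 = 217.2 kips.
a = T/(0.85 f'_c b) = 217.2/(0.85 × 3.4 × 13.7) = 5.4858 in.
With β₁ = 0.85, c = a/β₁ = 5.4858/0.85 = 6.45 in.

c ≈ 6.45 in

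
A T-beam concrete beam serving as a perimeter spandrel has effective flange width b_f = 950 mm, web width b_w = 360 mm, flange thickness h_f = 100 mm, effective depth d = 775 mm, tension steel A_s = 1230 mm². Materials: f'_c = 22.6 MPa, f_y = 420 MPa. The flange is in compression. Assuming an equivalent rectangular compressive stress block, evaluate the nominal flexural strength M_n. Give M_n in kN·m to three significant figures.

M_n ≈ 393 kN·m

Tension: T = A_s f_y = 1230 × 420 = 516600 N.
Try a within the flange: a = T/(0.85 f'_c b_f) = 516600/(0.85 × 22.6 × 950) = 28.31 mm.
Since a = 28.31 ≤ h_f = 100 mm, the stress block lies entirely in the flange; analyse as a rectangular beam of width b_f.
M_n = T(d − a/2) = 516600 × (775 − 14.155) = 393.05 × 10⁶ N·mm.
M_n = 393.05 kN·m.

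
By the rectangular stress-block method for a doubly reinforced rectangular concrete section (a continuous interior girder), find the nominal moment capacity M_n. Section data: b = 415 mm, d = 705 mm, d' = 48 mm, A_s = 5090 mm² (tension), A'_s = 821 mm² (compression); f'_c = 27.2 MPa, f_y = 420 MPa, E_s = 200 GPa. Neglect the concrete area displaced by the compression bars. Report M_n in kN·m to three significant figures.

M_n ≈ 1320 kN·m

Assume both tension and compression steel yield.
Net tension couple steel: A_s − A'_s = 4269 mm².
a = (A_s − A'_s) f_y / (0.85 f'_c b) = 1792980/(0.85 × 27.2 × 415) = 186.87 mm.
c = a/β₁ = 186.87/0.85 = 219.85 mm; ε'_s = 0.003(c − d')/c = 0.0023 ≥ f_y/E_s = 0.0021, so compression steel does yield.
M_n = (A_s − A'_s) f_y (d − a/2) + A'_s f_y (d − d') = [1792980 × (705 − 93.435) + 344820 × (705 − 48)] × 10⁻⁶ = 1096.52 + 226.55 = 1323.07 kN·m.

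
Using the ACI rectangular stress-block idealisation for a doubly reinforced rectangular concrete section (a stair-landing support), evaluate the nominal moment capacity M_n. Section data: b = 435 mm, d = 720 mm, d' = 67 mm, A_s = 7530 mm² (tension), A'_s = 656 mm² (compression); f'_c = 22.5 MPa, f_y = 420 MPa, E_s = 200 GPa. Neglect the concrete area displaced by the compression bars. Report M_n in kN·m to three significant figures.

Assume both tension and compression steel yield.
Net tension couple steel: A_s − A'_s = 6874 mm².
a = (A_s − A'_s) f_y / (0.85 f'_c b) = 2887080/(0.85 × 22.5 × 435) = 347.03 mm.
c = a/β₁ = 347.03/0.85 = 408.27 mm; ε'_s = 0.003(c − d')/c = 0.0025 ≥ f_y/E_s = 0.0021, so compression steel does yield.
M_n = (A_s − A'_s) f_y (d − a/2) + A'_s f_y (d − d') = [2887080 × (720 − 173.515) + 275520 × (720 − 67)] × 10⁻⁶ = 1577.75 + 179.91 = 1757.66 kN·m.

M_n ≈ 1760 kN·m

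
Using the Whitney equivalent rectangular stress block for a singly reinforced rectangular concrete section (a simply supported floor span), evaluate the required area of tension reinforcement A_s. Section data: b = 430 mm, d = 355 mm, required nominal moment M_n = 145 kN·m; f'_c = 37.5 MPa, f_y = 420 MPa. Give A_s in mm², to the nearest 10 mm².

A_s ≈ 1020 mm²

With M_n = 0.85 f'_c a b (d − a/2), solve the quadratic for a:
a = d − √(d² − 2M_n/(0.85 f'_c b)) = 355 − √(355² − 2 × 145×10⁶/(0.85 × 37.5 × 430)) = 31.17 mm.
A_s = 0.85 f'_c a b / f_y = 0.85 × 37.5 × 31.17 × 430 / 420 = 1017.2 mm².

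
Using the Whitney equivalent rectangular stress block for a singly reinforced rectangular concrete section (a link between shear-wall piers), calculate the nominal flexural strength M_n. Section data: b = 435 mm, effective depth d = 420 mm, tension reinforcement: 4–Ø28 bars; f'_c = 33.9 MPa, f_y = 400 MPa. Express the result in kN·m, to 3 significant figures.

M_n ≈ 375 kN·m

A_s = 4 × 616 = 2464 mm².
T = A_s f_y = 2464 × 400 = 985600 N = 985.6 kN.
From C = T: a = T/(0.85 f'_c b) = 985600/(0.85 × 33.9 × 435) = 78.63 mm.
M_n = T(d − a/2) = 985.6 kN × (420 − 39.315) mm = 375.20 kN·m.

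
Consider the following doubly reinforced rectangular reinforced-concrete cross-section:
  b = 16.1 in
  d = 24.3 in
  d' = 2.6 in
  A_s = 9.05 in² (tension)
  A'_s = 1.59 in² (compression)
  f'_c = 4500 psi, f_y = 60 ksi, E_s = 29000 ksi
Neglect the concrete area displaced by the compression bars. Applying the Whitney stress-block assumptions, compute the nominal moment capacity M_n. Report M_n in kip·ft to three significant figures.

M_n ≈ 943 kip·ft

Assume both steels yield.
a = (A_s − A'_s) f_y/(0.85 f'_c b) = (9.05 − 1.59) × 60/(0.85 × 4.5 × 16.1) = 7.268 in.
c = a/β₁ = 7.268/0.825 = 8.810 in; ε'_s = 0.003(c − d')/c = 0.0021 ≥ ε_y = 0.0021, so the compression steel yields.
M_n = (A_s − A'_s) f_y (d − a/2) + A'_s f_y (d − d') = 447.6 × (24.3 − 3.634) + 95.4 × (24.3 − 2.6) = 9250.1 + 2070.2 = 11320.3 kip·in = 11320.3/12 = 943.36 kip·ft.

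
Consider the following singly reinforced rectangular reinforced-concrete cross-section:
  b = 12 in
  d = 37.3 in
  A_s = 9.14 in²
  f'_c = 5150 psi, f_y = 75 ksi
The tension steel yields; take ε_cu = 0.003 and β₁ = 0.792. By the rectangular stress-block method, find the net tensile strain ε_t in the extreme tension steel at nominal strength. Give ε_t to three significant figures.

a = A_s f_y/(0.85 f'_c b) = 13.050 in.
β₁ = 0.792, so c = a/β₁ = 13.050/0.792 = 16.477 in.
From the linear strain diagram with ε_cu = 0.003: ε_t = 0.003 (d − c)/c = 0.003 × (37.3 − 16.477)/16.477 = 0.00379.
ε_t < 0.004 — the section is over-reinforced for flexure under ACI limits.

ε_t ≈ 0.00379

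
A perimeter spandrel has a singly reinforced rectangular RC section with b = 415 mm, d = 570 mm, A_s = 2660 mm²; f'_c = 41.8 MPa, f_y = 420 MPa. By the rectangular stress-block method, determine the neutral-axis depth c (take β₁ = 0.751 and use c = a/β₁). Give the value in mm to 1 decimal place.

c ≈ 100.9 mm

T = A_s f_y = 2660 × 420 = 1117200 N = 1117.2 kN.
Setting C = 0.85 f'_c a b equal to T: a = 1117200/(0.85 × 41.8 × 415) = 75.768 mm.
With β₁ = 0.751, c = a/β₁ = 75.768/0.751 = 100.9 mm.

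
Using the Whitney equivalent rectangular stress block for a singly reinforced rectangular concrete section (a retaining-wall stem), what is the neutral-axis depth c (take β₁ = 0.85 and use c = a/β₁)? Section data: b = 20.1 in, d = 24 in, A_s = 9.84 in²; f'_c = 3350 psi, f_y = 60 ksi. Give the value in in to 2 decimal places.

T = A_s f_y = 9.84 × 60 = 590.4 kips.
a = T/(0.85 f'_c b) = 590.4/(0.85 × 3.35 × 20.1) = 10.3154 in.
With β₁ = 0.85, c = a/β₁ = 10.3154/0.85 = 12.14 in.

c ≈ 12.14 in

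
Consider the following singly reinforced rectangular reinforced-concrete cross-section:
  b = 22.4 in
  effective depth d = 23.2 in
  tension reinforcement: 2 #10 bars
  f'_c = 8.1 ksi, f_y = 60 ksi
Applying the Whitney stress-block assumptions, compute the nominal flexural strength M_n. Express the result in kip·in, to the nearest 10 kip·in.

A_s = 2 × 1.27 = 2.54 in².
T = A_s f_y = 2.54 × 60 = 152.4 kips.
a = T/(0.85 f'_c b) = 152.4/(0.85 × 8.1 × 22.4) = 0.988 in.
M_n = T(d − a/2) = 152.4 × (23.2 − 0.494) = 3460.4 kip·in.

M_n ≈ 3460 kip·in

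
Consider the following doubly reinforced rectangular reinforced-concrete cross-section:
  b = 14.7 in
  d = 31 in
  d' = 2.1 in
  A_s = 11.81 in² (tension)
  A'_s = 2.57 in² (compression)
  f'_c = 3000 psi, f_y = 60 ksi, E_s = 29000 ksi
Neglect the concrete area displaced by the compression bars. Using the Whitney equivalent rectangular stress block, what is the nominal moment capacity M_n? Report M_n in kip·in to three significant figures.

M_n ≈ 17500 kip·in

Assume both steels yield.
a = (A_s − A'_s) f_y/(0.85 f'_c b) = (11.81 − 2.57) × 60/(0.85 × 3 × 14.7) = 14.790 in.
c = a/β₁ = 14.790/0.85 = 17.400 in; ε'_s = 0.003(c − d')/c = 0.0026 ≥ ε_y = 0.0021, so the compression steel yields.
M_n = (A_s − A'_s) f_y (d − a/2) + A'_s f_y (d − d') = 554.4 × (31 − 7.395) + 154.2 × (31 − 2.1) = 13086.6 + 4456.4 = 17543.0 kip·in.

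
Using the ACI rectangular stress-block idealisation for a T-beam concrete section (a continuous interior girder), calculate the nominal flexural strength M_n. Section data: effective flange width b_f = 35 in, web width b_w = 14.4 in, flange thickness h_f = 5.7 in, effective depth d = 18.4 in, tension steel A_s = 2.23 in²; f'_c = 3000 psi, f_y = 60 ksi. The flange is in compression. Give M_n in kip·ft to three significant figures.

M_n ≈ 197 kip·ft

Tension: T = A_s f_y = 2.23 × 60 = 133.8 kips.
Try a within the flange: a = T/(0.85 f'_c b_f) = 133.8/(0.85 × 3 × 35) = 1.499 in.
Since a = 1.499 ≤ h_f = 5.7 in, the stress block lies entirely in the flange; analyse as a rectangular beam of width b_f.
M_n = T(d − a/2) = 133.8 × (18.4 − 0.7495) = 2361.6 kip·in.
M_n = 2361.6/12 = 196.80 kip·ft.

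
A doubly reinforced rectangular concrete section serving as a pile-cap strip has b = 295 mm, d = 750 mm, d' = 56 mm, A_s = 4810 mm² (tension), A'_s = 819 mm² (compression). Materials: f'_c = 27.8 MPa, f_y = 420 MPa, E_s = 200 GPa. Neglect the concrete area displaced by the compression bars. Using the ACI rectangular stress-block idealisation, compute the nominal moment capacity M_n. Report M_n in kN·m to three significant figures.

Assume both tension and compression steel yield.
Net tension couple steel: A_s − A'_s = 3991 mm².
a = (A_s − A'_s) f_y / (0.85 f'_c b) = 1676220/(0.85 × 27.8 × 295) = 240.46 mm.
c = a/β₁ = 240.46/0.85 = 282.89 mm; ε'_s = 0.003(c − d')/c = 0.0024 ≥ f_y/E_s = 0.0021, so compression steel does yield.
M_n = (A_s − A'_s) f_y (d − a/2) + A'_s f_y (d − d') = [1676220 × (750 − 120.23) + 343980 × (750 − 56)] × 10⁻⁶ = 1055.63 + 238.72 = 1294.35 kN·m.

M_n ≈ 1290 kN·m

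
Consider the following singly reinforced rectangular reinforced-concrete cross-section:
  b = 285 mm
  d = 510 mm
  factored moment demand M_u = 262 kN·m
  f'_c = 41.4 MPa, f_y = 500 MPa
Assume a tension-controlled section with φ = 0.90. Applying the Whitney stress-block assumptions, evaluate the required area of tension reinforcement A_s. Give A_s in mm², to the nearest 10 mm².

M_n = M_u/φ = 262/0.90 = 291.111 kN·m.
With M_n = 0.85 f'_c a b (d − a/2), solve the quadratic for a:
a = d − √(d² − 2M_n/(0.85 f'_c b)) = 510 − √(510² − 2 × 291.111×10⁶/(0.85 × 41.4 × 285)) = 60.50 mm.
A_s = 0.85 f'_c a b / f_y = 0.85 × 41.4 × 60.50 × 285 / 500 = 1213.5 mm².

A_s ≈ 1210 mm²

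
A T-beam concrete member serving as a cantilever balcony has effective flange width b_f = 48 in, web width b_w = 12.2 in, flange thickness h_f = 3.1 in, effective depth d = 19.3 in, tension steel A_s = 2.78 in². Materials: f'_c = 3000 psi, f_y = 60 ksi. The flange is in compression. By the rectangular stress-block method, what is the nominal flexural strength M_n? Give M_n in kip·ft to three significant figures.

Tension: T = A_s f_y = 2.78 × 60 = 166.8 kips.
Try a within the flange: a = T/(0.85 f'_c b_f) = 166.8/(0.85 × 3 × 48) = 1.363 in.
Since a = 1.363 ≤ h_f = 3.1 in, the stress block lies entirely in the flange; analyse as a rectangular beam of width b_f.
M_n = T(d − a/2) = 166.8 × (19.3 − 0.6815) = 3105.6 kip·in.
M_n = 3105.6/12 = 258.80 kip·ft.

M_n ≈ 259 kip·ft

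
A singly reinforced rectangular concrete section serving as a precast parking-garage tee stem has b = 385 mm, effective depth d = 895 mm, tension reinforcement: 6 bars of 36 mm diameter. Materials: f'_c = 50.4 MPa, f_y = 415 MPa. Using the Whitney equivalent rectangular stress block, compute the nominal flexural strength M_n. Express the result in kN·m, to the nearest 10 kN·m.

A_s = 6 × 1018 = 6108 mm².
T = A_s f_y = 6108 × 415 = 2534820 N = 2534.82 kN.
From C = T: a = T/(0.85 f'_c b) = 2534820/(0.85 × 50.4 × 385) = 153.69 mm.
M_n = T(d − a/2) = 2534.82 kN × (895 − 76.845) mm = 2073.88 kN·m.

M_n ≈ 2070 kN·m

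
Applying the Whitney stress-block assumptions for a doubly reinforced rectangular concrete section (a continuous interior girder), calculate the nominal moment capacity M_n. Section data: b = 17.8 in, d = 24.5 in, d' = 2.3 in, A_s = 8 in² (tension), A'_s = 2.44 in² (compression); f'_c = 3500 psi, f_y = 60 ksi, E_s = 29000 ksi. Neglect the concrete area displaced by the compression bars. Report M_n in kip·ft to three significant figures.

Assume both steels yield.
a = (A_s − A'_s) f_y/(0.85 f'_c b) = (8 − 2.44) × 60/(0.85 × 3.5 × 17.8) = 6.300 in.
c = a/β₁ = 6.300/0.85 = 7.412 in; ε'_s = 0.003(c − d')/c = 0.0021 ≥ ε_y = 0.0021, so the compression steel yields.
M_n = (A_s − A'_s) f_y (d − a/2) + A'_s f_y (d − d') = 333.6 × (24.5 − 3.15) + 146.4 × (24.5 − 2.3) = 7122.4 + 3250.1 = 10372.5 kip·in = 10372.5/12 = 864.38 kip·ft.

M_n ≈ 864 kip·ft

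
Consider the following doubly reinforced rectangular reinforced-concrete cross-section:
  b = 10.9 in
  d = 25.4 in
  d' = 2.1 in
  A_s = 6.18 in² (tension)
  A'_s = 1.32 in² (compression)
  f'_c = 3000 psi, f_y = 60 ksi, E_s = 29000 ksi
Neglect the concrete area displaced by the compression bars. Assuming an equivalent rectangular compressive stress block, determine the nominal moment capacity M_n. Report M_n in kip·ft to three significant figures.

M_n ≈ 644 kip·ft

Assume both steels yield.
a = (A_s − A'_s) f_y/(0.85 f'_c b) = (6.18 − 1.32) × 60/(0.85 × 3 × 10.9) = 10.491 in.
c = a/β₁ = 10.491/0.85 = 12.342 in; ε'_s = 0.003(c − d')/c = 0.0025 ≥ ε_y = 0.0021, so the compression steel yields.
M_n = (A_s − A'_s) f_y (d − a/2) + A'_s f_y (d − d') = 291.6 × (25.4 − 5.2455) + 79.2 × (25.4 − 2.1) = 5877.1 + 1845.4 = 7722.5 kip·in = 7722.5/12 = 643.54 kip·ft.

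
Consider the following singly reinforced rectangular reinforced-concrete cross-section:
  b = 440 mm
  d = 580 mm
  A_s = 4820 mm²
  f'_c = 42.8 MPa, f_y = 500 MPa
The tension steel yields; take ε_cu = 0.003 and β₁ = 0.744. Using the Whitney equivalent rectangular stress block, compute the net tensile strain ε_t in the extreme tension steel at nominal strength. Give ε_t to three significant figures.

a = A_s f_y/(0.85 f'_c b) = 150.56 mm.
β₁ = 0.744, so c = a/β₁ = 150.56/0.744 = 202.37 mm.
From the linear strain diagram with ε_cu = 0.003: ε_t = 0.003 (d − c)/c = 0.003 × (580 − 202.37)/202.37 = 0.00560.
Since ε_t ≥ 0.005, the section is tension-controlled.

ε_t ≈ 0.00560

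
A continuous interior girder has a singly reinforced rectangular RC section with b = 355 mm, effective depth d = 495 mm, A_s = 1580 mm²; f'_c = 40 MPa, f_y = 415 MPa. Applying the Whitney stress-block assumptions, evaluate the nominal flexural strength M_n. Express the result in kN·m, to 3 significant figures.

M_n ≈ 307 kN·m

T = A_s f_y = 1580 × 415 = 655700 N = 655.7 kN.
From C = T: a = T/(0.85 f'_c b) = 655700/(0.85 × 40 × 355) = 54.32 mm.
M_n = T(d − a/2) = 655.7 kN × (495 − 27.16) mm = 306.76 kN·m.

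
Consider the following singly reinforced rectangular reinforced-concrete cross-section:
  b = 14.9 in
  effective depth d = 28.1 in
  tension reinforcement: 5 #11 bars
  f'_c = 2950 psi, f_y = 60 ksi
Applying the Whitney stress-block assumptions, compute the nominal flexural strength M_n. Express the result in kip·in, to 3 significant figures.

M_n ≈ 10200 kip·in

A_s = 5 × 1.56 = 7.8 in².
T = A_s f_y = 7.8 × 60 = 468 kips.
a = T/(0.85 f'_c b) = 468/(0.85 × 2.95 × 14.9) = 12.526 in.
M_n = T(d − a/2) = 468 × (28.1 − 6.263) = 10219.7 kip·in.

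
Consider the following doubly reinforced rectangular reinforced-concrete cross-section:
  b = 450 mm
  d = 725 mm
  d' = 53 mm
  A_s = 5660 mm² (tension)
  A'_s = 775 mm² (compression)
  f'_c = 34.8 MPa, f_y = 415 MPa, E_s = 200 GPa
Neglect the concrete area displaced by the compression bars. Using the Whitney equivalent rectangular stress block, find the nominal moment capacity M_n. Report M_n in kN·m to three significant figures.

Assume both tension and compression steel yield.
Net tension couple steel: A_s − A'_s = 4885 mm².
a = (A_s − A'_s) f_y / (0.85 f'_c b) = 2027275/(0.85 × 34.8 × 450) = 152.30 mm.
c = a/β₁ = 152.30/0.801 = 190.14 mm; ε'_s = 0.003(c − d')/c = 0.0022 ≥ f_y/E_s = 0.0021, so compression steel does yield.
M_n = (A_s − A'_s) f_y (d − a/2) + A'_s f_y (d − d') = [2027275 × (725 − 76.15) + 321625 × (725 − 53)] × 10⁻⁶ = 1315.40 + 216.13 = 1531.53 kN·m.

M_n ≈ 1530 kN·m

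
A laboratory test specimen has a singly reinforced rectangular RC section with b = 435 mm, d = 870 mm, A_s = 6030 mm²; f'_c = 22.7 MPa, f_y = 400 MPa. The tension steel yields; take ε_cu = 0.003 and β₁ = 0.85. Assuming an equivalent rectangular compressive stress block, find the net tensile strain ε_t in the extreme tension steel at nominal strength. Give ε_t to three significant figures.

ε_t ≈ 0.00472

a = A_s f_y/(0.85 f'_c b) = 287.37 mm.
β₁ = 0.85, so c = a/β₁ = 287.37/0.85 = 338.08 mm.
From the linear strain diagram with ε_cu = 0.003: ε_t = 0.003 (d − c)/c = 0.003 × (870 − 338.08)/338.08 = 0.00472.
ε_t is between 0.004 and 0.005 — transition zone.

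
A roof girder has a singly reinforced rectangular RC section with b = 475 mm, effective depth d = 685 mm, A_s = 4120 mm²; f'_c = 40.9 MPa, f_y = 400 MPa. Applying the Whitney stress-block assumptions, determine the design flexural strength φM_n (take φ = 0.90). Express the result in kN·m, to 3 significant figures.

T = A_s f_y = 4120 × 400 = 1648000 N = 1648 kN.
From C = T: a = T/(0.85 f'_c b) = 1648000/(0.85 × 40.9 × 475) = 99.80 mm.
M_n = T(d − a/2) = 1648 kN × (685 − 49.9) mm = 1046.64 kN·m.
φM_n = 0.90 × 1046.64 = 941.98 kN·m.

φM_n ≈ 942 kN·m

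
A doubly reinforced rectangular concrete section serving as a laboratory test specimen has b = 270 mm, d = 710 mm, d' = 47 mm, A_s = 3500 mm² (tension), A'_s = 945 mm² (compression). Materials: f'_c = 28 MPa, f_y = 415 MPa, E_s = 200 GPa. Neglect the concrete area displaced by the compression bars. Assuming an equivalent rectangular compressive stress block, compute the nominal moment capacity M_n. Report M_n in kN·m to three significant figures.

Assume both tension and compression steel yield.
Net tension couple steel: A_s − A'_s = 2555 mm².
a = (A_s − A'_s) f_y / (0.85 f'_c b) = 1060325/(0.85 × 28 × 270) = 165.01 mm.
c = a/β₁ = 165.01/0.85 = 194.13 mm; ε'_s = 0.003(c − d')/c = 0.0023 ≥ f_y/E_s = 0.0021, so compression steel does yield.
M_n = (A_s − A'_s) f_y (d − a/2) + A'_s f_y (d − d') = [1060325 × (710 − 82.505) + 392175 × (710 − 47)] × 10⁻⁶ = 665.35 + 260.01 = 925.36 kN·m.

M_n ≈ 925 kN·m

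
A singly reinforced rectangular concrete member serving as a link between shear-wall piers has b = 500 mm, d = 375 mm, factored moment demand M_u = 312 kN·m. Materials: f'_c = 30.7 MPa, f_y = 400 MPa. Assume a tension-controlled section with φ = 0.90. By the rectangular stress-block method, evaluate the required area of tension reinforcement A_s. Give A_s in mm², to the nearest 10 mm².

A_s ≈ 2580 mm²

M_n = M_u/φ = 312/0.90 = 346.667 kN·m.
With M_n = 0.85 f'_c a b (d − a/2), solve the quadratic for a:
a = d − √(d² − 2M_n/(0.85 f'_c b)) = 375 − √(375² − 2 × 346.667×10⁶/(0.85 × 30.7 × 500)) = 79.22 mm.
A_s = 0.85 f'_c a b / f_y = 0.85 × 30.7 × 79.22 × 500 / 400 = 2584.1 mm².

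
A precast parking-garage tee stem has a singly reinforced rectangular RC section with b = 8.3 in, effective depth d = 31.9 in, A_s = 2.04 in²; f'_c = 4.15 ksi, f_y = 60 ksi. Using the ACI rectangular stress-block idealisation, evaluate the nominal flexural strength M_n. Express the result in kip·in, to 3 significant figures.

T = A_s f_y = 2.04 × 60 = 122.4 kips.
a = T/(0.85 f'_c b) = 122.4/(0.85 × 4.15 × 8.3) = 4.181 in.
M_n = T(d − a/2) = 122.4 × (31.9 − 2.0905) = 3648.7 kip·in.

M_n ≈ 3650 kip·in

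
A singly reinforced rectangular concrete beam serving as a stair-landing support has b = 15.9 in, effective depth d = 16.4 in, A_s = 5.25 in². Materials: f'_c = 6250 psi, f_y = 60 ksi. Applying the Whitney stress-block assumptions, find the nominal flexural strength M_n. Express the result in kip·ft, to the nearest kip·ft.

T = A_s f_y = 5.25 × 60 = 315 kips.
a = T/(0.85 f'_c b) = 315/(0.85 × 6.25 × 15.9) = 3.729 in.
M_n = T(d − a/2) = 315 × (16.4 − 1.8645) = 4578.7 kip·in = 4578.7/12 = 381.56 kip·ft.

M_n ≈ 382 kip·ft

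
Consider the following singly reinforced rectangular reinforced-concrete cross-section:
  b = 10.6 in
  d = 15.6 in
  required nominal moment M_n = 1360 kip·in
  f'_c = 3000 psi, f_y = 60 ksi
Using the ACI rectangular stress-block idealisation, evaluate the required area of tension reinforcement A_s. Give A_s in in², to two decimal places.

A_s ≈ 1.65 in²

From M_n = 0.85 f'_c a b (d − a/2):
a = d − √(d² − 2M_n/(0.85 f'_c b)) = 15.6 − √(15.6² − 2 × 1360/(0.85 × 3 × 10.6)) = 3.653 in.
A_s = 0.85 f'_c a b / f_y = 0.85 × 3 × 3.653 × 10.6 / 60 = 1.646 in².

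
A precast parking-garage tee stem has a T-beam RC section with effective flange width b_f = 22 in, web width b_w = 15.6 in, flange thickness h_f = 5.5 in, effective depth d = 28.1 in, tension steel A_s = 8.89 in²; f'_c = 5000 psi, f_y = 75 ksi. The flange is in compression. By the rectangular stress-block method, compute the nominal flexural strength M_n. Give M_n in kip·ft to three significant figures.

Tension: T = A_s f_y = 8.89 × 75 = 666.75 kips.
Try a within the flange: a = T/(0.85 f'_c b_f) = 666.75/(0.85 × 5 × 22) = 7.131 in.
a = 7.131 > h_f = 5.5 in: the block extends into the web. Split into flange-overhang and web parts.
C_f = 0.85 f'_c (b_f − b_w) h_f = 0.85 × 5 × (22 − 15.6) × 5.5 = 149.6 kips.
Remaining web compression depth: a_w = (T − C_f)/(0.85 f'_c b_w) = (666.75 − 149.6)/(0.85 × 5 × 15.6) = 7.800 in.
M_n = C_f(d − h_f/2) + (T − C_f)(d − a_w/2) = 149.6 × (28.1 − 2.75) + 517.15 × (28.1 − 3.9) = 3792.4 + 12515.0 = 16307.4 kip·in.
M_n = 16307.4/12 = 1358.95 kip·ft.

M_n ≈ 1360 kip·ft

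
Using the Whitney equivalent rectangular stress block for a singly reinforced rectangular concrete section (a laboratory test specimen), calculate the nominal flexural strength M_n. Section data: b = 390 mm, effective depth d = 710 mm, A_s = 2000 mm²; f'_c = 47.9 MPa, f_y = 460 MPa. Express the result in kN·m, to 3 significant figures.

T = A_s f_y = 2000 × 460 = 920000 N = 920 kN.
From C = T: a = T/(0.85 f'_c b) = 920000/(0.85 × 47.9 × 390) = 57.94 mm.
M_n = T(d − a/2) = 920 kN × (710 − 28.97) mm = 626.55 kN·m.

M_n ≈ 627 kN·m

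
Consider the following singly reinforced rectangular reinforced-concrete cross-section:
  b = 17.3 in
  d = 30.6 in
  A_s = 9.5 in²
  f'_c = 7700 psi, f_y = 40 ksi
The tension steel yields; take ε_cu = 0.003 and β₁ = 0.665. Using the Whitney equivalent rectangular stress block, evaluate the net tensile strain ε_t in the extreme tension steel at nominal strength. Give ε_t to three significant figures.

ε_t ≈ 0.0152

a = A_s f_y/(0.85 f'_c b) = 3.356 in.
β₁ = 0.665, so c = a/β₁ = 3.356/0.665 = 5.047 in.
From the linear strain diagram with ε_cu = 0.003: ε_t = 0.003 (d − c)/c = 0.003 × (30.6 − 5.047)/5.047 = 0.0152.
Since ε_t ≥ 0.005, the section is tension-controlled.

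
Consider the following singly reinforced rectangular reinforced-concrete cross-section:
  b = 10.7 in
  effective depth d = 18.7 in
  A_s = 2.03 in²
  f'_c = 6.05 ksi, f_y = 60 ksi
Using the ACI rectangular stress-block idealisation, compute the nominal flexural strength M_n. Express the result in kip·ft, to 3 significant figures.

M_n ≈ 179 kip·ft

T = A_s f_y = 2.03 × 60 = 121.8 kips.
a = T/(0.85 f'_c b) = 121.8/(0.85 × 6.05 × 10.7) = 2.214 in.
M_n = T(d − a/2) = 121.8 × (18.7 − 1.107) = 2142.8 kip·in = 2142.8/12 = 178.57 kip·ft.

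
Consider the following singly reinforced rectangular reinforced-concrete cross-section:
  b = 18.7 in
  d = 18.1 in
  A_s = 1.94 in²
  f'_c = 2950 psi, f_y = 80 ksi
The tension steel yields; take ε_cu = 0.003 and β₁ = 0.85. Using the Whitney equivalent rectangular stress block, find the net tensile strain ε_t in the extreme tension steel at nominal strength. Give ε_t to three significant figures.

ε_t ≈ 0.0109

a = A_s f_y/(0.85 f'_c b) = 3.310 in.
β₁ = 0.85, so c = a/β₁ = 3.310/0.85 = 3.894 in.
From the linear strain diagram with ε_cu = 0.003: ε_t = 0.003 (d − c)/c = 0.003 × (18.1 − 3.894)/3.894 = 0.0109.
Since ε_t ≥ 0.005, the section is tension-controlled.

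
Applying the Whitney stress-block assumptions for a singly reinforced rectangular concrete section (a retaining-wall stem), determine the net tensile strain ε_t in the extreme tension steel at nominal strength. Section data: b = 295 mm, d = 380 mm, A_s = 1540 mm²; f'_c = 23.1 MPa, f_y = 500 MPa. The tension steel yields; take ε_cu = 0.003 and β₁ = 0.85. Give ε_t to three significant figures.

a = A_s f_y/(0.85 f'_c b) = 132.93 mm.
β₁ = 0.85, so c = a/β₁ = 132.93/0.85 = 156.39 mm.
From the linear strain diagram with ε_cu = 0.003: ε_t = 0.003 (d − c)/c = 0.003 × (380 − 156.39)/156.39 = 0.00429.
ε_t is between 0.004 and 0.005 — transition zone.

ε_t ≈ 0.00429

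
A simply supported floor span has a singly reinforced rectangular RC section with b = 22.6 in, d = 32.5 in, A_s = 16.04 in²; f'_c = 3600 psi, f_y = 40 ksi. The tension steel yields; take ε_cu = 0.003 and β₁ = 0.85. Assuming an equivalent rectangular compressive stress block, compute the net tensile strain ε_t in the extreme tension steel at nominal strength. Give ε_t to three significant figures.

ε_t ≈ 0.00593

a = A_s f_y/(0.85 f'_c b) = 9.278 in.
β₁ = 0.85, so c = a/β₁ = 9.278/0.85 = 10.915 in.
From the linear strain diagram with ε_cu = 0.003: ε_t = 0.003 (d − c)/c = 0.003 × (32.5 − 10.915)/10.915 = 0.00593.
Since ε_t ≥ 0.005, the section is tension-controlled.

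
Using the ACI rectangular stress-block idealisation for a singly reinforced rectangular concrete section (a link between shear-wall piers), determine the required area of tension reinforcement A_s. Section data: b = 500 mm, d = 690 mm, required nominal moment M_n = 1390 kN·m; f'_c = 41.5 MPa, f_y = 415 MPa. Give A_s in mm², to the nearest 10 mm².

With M_n = 0.85 f'_c a b (d − a/2), solve the quadratic for a:
a = d − √(d² − 2M_n/(0.85 f'_c b)) = 690 − √(690² − 2 × 1390×10⁶/(0.85 × 41.5 × 500)) = 125.66 mm.
A_s = 0.85 f'_c a b / f_y = 0.85 × 41.5 × 125.66 × 500 / 415 = 5340.6 mm².

A_s ≈ 5340 mm²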